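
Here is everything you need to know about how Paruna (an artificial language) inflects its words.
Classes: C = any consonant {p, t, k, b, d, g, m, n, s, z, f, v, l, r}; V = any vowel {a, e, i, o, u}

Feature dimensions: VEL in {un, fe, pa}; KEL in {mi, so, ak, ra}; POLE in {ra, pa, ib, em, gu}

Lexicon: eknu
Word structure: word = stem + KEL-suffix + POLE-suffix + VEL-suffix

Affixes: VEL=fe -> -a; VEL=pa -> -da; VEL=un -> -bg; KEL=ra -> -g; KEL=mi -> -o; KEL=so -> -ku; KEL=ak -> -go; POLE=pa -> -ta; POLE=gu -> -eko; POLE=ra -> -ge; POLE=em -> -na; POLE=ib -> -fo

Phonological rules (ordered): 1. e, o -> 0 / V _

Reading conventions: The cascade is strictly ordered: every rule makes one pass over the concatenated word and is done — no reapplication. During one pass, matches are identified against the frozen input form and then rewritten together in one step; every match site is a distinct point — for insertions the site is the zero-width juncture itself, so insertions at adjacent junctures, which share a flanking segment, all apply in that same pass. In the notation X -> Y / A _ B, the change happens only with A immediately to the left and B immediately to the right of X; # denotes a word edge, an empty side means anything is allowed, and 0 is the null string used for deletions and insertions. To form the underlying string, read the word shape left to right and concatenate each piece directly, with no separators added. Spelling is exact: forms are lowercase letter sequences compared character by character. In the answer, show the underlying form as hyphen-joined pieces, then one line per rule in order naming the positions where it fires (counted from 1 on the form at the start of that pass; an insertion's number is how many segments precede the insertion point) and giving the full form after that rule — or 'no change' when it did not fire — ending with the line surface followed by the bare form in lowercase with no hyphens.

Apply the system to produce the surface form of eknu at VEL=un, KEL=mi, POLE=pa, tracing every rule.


underlying: eknu-o-ta-bg
1. e, o -> 0 / V _: fires at position(s) 5: eknutabg
surface: eknutabg


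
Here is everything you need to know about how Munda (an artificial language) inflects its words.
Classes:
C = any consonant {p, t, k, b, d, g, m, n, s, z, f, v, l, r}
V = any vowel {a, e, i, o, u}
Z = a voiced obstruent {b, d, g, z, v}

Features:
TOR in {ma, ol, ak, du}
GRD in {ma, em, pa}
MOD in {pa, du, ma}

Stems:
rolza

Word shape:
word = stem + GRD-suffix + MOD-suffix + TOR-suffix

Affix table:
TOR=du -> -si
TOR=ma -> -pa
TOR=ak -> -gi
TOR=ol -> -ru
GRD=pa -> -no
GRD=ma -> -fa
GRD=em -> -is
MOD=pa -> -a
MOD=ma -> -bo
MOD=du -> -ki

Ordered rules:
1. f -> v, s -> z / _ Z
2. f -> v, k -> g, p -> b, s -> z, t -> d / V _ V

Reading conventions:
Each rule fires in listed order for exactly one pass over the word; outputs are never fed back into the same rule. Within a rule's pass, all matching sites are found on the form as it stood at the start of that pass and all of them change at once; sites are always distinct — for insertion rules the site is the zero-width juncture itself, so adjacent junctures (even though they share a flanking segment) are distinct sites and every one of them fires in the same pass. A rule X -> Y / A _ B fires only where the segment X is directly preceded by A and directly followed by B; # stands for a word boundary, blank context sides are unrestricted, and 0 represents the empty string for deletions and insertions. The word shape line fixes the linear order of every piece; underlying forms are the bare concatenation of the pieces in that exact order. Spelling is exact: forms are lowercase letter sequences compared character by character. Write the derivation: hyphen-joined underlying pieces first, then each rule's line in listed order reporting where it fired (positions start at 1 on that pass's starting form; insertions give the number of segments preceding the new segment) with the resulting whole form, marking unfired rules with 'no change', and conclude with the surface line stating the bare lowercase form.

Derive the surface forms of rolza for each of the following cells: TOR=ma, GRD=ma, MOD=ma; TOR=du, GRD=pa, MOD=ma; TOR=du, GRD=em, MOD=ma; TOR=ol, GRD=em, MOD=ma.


cell TOR=ma, GRD=ma, MOD=ma:
underlying: rolza-fa-bo-pa
1. f -> v, s -> z / _ Z: no change
2. f -> v, k -> g, p -> b, s -> z, t -> d / V _ V: fires at position(s) 6, 10: rolzavaboba
surface: rolzavaboba

cell TOR=du, GRD=pa, MOD=ma:
underlying: rolza-no-bo-si
1. f -> v, s -> z / _ Z: no change
2. f -> v, k -> g, p -> b, s -> z, t -> d / V _ V: fires at position(s) 10: rolzanobozi
surface: rolzanobozi

cell TOR=du, GRD=em, MOD=ma:
underlying: rolza-is-bo-si
1. f -> v, s -> z / _ Z: fires at position(s) 7: rolzaizbosi
2. f -> v, k -> g, p -> b, s -> z, t -> d / V _ V: fires at position(s) 10: rolzaizbozi
surface: rolzaizbozi

cell TOR=ol, GRD=em, MOD=ma:
underlying: rolza-is-bo-ru
1. f -> v, s -> z / _ Z: fires at position(s) 7: rolzaizboru
2. f -> v, k -> g, p -> b, s -> z, t -> d / V _ V: no change
surface: rolzaizboru


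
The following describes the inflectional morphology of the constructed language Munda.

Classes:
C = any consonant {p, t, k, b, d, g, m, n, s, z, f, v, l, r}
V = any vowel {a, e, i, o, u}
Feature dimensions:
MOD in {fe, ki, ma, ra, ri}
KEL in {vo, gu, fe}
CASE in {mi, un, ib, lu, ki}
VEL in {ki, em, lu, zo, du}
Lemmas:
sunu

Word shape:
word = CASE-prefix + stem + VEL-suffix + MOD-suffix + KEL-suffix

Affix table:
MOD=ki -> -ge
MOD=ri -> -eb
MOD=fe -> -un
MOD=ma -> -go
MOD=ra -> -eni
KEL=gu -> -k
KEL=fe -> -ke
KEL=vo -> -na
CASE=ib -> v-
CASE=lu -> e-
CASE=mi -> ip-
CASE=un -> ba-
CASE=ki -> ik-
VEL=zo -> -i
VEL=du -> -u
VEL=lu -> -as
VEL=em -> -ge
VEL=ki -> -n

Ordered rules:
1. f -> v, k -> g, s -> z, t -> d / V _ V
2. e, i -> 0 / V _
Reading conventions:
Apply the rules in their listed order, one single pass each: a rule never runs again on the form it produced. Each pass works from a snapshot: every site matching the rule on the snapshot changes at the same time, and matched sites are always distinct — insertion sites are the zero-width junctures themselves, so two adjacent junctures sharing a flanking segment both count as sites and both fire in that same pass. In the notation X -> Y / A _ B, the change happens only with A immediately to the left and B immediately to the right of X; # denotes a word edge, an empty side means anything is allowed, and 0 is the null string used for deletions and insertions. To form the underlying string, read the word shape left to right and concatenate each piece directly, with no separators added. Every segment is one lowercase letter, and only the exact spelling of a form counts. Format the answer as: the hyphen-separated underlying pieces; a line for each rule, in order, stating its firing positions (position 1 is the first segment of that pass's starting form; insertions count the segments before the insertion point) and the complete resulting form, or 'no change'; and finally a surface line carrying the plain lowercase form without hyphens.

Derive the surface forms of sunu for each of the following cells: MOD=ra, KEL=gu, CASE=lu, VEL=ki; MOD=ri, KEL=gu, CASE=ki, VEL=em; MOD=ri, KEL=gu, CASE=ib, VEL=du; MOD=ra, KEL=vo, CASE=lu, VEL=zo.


cell MOD=ra, KEL=gu, CASE=lu, VEL=ki:
underlying: e-sunu-n-eni-k
1. f -> v, k -> g, s -> z, t -> d / V _ V: fires at position(s) 2: ezununenik
2. e, i -> 0 / V _: no change
surface: ezununenik

cell MOD=ri, KEL=gu, CASE=ki, VEL=em:
underlying: ik-sunu-ge-eb-k
1. f -> v, k -> g, s -> z, t -> d / V _ V: no change
2. e, i -> 0 / V _: fires at position(s) 9: iksunugebk
surface: iksunugebk

cell MOD=ri, KEL=gu, CASE=ib, VEL=du:
underlying: v-sunu-u-eb-k
1. f -> v, k -> g, s -> z, t -> d / V _ V: no change
2. e, i -> 0 / V _: fires at position(s) 7: vsunuubk
surface: vsunuubk

cell MOD=ra, KEL=vo, CASE=lu, VEL=zo:
underlying: e-sunu-i-eni-na
1. f -> v, k -> g, s -> z, t -> d / V _ V: fires at position(s) 2: ezunuienina
2. e, i -> 0 / V _: fires at position(s) 6, 7: ezununina
surface: ezununina


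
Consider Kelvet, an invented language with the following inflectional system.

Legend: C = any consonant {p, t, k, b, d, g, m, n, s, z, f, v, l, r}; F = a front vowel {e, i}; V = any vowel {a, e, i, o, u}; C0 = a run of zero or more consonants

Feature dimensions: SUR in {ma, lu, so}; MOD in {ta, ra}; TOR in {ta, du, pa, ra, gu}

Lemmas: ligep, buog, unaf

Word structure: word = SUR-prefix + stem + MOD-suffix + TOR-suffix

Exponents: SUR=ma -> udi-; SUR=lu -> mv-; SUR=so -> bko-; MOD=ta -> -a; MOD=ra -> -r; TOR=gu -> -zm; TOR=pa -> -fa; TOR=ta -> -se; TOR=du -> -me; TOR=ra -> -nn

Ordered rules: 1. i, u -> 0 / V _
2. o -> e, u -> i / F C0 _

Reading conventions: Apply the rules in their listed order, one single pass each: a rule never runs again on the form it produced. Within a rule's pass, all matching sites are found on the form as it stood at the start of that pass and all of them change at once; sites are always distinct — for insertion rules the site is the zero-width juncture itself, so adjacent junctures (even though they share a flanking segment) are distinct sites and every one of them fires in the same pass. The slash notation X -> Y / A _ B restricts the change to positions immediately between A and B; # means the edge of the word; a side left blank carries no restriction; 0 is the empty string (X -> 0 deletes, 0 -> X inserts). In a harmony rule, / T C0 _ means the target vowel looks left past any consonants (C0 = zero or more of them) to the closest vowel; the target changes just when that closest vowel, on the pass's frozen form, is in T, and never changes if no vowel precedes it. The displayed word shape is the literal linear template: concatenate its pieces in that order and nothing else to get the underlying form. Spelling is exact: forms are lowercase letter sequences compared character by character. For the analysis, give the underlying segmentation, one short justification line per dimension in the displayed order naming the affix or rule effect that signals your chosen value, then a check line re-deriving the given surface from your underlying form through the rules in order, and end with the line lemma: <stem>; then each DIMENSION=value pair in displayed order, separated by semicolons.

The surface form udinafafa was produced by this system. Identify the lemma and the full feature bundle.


underlying: udi-unaf-a-fa
SUR=ma - signalled by the affix udi-
MOD=ta - signalled by the affix -a
TOR=pa - signalled by the affix -fa
check: udiunafafa -> udinafafa -> udinafafa
lemma: unaf; SUR=ma; MOD=ta; TOR=pa


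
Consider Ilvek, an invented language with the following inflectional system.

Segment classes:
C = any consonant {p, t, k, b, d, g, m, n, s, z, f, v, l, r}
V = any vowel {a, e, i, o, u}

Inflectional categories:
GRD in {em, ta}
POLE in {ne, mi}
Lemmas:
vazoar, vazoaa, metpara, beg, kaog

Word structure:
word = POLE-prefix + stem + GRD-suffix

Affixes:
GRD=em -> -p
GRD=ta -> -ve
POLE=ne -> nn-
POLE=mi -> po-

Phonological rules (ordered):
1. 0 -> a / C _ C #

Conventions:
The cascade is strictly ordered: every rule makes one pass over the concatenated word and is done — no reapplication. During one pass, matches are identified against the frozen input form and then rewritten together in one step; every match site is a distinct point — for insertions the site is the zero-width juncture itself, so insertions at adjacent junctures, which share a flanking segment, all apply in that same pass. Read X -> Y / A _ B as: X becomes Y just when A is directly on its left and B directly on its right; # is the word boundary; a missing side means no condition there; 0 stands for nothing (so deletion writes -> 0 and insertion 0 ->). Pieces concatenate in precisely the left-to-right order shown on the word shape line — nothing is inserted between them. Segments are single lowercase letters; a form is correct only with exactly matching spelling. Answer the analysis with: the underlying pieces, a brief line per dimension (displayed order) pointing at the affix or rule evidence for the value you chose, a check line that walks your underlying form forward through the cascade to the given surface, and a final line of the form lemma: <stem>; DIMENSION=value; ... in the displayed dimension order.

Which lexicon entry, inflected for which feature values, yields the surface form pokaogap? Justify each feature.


underlying: po-kaog-p
GRD=em - signalled by the affix -p
POLE=mi - signalled by the affix po-
check: pokaogp -> pokaogap
lemma: kaog; GRD=em; POLE=mi


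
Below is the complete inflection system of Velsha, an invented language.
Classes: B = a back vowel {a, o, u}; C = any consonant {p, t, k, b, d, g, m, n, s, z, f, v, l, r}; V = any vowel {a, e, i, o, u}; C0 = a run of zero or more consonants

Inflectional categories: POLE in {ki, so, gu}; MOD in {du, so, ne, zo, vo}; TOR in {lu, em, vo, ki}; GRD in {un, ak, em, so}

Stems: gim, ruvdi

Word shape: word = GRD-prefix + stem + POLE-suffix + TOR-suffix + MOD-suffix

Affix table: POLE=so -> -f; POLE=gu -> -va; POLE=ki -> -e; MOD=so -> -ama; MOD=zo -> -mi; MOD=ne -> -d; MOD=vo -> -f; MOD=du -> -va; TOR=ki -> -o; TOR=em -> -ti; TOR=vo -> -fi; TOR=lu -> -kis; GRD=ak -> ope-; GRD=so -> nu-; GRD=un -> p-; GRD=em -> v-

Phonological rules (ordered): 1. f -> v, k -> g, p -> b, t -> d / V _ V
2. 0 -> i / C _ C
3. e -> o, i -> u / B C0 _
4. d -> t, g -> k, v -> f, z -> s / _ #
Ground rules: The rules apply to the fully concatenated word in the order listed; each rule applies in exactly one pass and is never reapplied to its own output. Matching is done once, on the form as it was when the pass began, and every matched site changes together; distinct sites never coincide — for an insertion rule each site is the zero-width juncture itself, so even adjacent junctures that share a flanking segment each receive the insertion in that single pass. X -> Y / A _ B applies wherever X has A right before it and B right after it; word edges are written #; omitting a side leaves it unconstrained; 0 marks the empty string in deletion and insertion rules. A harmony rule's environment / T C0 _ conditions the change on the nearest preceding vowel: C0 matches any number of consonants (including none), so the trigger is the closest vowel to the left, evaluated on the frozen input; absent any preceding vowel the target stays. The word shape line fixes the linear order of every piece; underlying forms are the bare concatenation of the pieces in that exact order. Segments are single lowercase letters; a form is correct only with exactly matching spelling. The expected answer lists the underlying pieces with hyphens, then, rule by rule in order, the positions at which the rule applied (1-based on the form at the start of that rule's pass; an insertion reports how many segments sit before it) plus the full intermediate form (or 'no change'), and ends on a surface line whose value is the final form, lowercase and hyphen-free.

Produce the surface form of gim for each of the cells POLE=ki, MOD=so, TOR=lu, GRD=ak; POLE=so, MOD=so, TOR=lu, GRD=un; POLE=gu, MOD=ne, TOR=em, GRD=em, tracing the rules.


cell POLE=ki, MOD=so, TOR=lu, GRD=ak:
underlying: ope-gim-e-kis-ama
1. f -> v, k -> g, p -> b, t -> d / V _ V: fires at position(s) 2, 8: obegimegisama
2. 0 -> i / C _ C: no change
3. e -> o, i -> u / B C0 _: fires at position(s) 3: obogimegisama
4. d -> t, g -> k, v -> f, z -> s / _ #: no change
surface: obogimegisama

cell POLE=so, MOD=so, TOR=lu, GRD=un:
underlying: p-gim-f-kis-ama
1. f -> v, k -> g, p -> b, t -> d / V _ V: no change
2. 0 -> i / C _ C: inserts after position(s) 1, 4, 5: pigimifikisama
3. e -> o, i -> u / B C0 _: no change
4. d -> t, g -> k, v -> f, z -> s / _ #: no change
surface: pigimifikisama

cell POLE=gu, MOD=ne, TOR=em, GRD=em:
underlying: v-gim-va-ti-d
1. f -> v, k -> g, p -> b, t -> d / V _ V: fires at position(s) 7: vgimvadid
2. 0 -> i / C _ C: inserts after position(s) 1, 4: vigimivadid
3. e -> o, i -> u / B C0 _: fires at position(s) 10: vigimivadud
4. d -> t, g -> k, v -> f, z -> s / _ #: fires at position(s) 11: vigimivadut
surface: vigimivadut


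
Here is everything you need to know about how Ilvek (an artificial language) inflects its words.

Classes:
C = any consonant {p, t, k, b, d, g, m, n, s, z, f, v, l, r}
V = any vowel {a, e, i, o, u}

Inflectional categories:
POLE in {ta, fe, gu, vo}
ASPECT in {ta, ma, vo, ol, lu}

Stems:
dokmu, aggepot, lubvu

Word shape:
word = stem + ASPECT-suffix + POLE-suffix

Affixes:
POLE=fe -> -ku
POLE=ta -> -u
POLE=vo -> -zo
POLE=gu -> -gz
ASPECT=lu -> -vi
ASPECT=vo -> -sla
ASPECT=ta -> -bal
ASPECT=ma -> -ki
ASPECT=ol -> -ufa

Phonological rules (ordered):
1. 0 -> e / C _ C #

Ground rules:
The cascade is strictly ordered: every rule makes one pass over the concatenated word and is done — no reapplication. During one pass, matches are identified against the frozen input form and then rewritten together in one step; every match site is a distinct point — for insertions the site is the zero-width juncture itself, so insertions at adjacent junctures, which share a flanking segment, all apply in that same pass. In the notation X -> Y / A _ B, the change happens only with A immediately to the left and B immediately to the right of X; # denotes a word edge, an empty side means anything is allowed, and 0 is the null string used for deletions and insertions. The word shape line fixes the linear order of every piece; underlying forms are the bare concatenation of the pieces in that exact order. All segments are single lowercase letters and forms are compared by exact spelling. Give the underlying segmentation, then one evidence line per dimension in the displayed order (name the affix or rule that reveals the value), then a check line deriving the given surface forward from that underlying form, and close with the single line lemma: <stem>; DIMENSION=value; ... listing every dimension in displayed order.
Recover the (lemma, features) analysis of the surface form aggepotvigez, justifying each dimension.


underlying: aggepot-vi-gz
POLE=gu - signalled by the affix -gz
ASPECT=lu - signalled by the affix -vi
check: aggepotvigz -> aggepotvigez
lemma: aggepot; POLE=gu; ASPECT=lu


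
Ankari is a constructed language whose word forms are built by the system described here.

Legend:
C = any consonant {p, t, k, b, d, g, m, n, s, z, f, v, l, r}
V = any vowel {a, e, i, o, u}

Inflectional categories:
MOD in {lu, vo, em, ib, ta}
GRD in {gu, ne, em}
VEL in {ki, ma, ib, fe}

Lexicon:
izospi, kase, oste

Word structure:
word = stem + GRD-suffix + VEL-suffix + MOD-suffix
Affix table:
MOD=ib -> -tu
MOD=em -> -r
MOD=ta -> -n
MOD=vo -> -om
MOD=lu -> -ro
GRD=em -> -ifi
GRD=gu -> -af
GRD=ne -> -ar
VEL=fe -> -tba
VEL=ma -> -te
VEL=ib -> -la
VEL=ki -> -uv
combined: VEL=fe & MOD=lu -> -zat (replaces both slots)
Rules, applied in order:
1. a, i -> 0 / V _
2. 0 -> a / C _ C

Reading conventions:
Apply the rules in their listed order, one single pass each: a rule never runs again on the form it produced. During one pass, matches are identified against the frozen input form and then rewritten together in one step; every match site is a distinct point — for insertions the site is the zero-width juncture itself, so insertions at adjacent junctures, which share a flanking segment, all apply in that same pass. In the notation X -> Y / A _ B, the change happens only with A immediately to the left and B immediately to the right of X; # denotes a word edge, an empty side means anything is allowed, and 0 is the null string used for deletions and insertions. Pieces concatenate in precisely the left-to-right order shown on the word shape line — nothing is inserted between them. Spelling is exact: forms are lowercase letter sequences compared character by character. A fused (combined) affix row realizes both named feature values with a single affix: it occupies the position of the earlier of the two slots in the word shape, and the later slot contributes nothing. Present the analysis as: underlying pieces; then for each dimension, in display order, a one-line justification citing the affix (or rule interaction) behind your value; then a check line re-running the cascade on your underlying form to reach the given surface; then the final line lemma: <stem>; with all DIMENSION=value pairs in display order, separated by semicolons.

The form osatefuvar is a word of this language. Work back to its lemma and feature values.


underlying: oste-af-uv-r
MOD=em - signalled by the affix -r
GRD=gu - signalled by the affix -af
VEL=ki - signalled by the affix -uv
check: osteafuvr -> ostefuvr -> osatefuvar
lemma: oste; MOD=em; GRD=gu; VEL=ki


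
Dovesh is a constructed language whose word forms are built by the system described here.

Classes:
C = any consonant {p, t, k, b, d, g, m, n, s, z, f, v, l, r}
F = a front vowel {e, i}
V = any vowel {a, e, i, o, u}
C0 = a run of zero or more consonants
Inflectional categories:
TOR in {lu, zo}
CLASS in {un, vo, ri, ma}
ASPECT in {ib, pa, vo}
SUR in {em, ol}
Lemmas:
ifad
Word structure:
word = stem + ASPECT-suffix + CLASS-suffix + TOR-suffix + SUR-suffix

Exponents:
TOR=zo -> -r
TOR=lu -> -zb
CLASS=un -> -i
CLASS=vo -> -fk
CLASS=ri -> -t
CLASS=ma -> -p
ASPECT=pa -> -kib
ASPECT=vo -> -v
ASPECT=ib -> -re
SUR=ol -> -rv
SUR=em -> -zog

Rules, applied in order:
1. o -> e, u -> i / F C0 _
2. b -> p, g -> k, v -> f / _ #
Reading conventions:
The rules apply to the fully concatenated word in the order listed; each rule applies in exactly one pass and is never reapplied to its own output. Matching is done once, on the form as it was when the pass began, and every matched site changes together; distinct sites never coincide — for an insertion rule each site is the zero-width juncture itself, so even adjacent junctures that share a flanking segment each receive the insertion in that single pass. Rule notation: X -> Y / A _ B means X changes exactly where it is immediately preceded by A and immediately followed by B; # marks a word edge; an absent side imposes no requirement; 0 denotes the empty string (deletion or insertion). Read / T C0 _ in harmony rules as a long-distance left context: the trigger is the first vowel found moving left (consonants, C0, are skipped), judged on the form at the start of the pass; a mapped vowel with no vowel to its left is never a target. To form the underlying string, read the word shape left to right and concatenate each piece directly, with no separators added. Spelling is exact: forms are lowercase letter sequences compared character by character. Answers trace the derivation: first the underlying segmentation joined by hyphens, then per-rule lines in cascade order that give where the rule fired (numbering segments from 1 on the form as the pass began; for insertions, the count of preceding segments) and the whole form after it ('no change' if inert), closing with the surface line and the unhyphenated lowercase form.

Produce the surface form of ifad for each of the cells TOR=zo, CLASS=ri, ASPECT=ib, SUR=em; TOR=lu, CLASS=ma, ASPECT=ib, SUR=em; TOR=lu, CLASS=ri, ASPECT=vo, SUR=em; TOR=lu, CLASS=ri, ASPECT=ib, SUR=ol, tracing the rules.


cell TOR=zo, CLASS=ri, ASPECT=ib, SUR=em:
underlying: ifad-re-t-r-zog
1. o -> e, u -> i / F C0 _: fires at position(s) 10: ifadretrzeg
2. b -> p, g -> k, v -> f / _ #: fires at position(s) 11: ifadretrzek
surface: ifadretrzek

cell TOR=lu, CLASS=ma, ASPECT=ib, SUR=em:
underlying: ifad-re-p-zb-zog
1. o -> e, u -> i / F C0 _: fires at position(s) 11: ifadrepzbzeg
2. b -> p, g -> k, v -> f / _ #: fires at position(s) 12: ifadrepzbzek
surface: ifadrepzbzek

cell TOR=lu, CLASS=ri, ASPECT=vo, SUR=em:
underlying: ifad-v-t-zb-zog
1. o -> e, u -> i / F C0 _: no change
2. b -> p, g -> k, v -> f / _ #: fires at position(s) 11: ifadvtzbzok
surface: ifadvtzbzok

cell TOR=lu, CLASS=ri, ASPECT=ib, SUR=ol:
underlying: ifad-re-t-zb-rv
1. o -> e, u -> i / F C0 _: no change
2. b -> p, g -> k, v -> f / _ #: fires at position(s) 11: ifadretzbrf
surface: ifadretzbrf


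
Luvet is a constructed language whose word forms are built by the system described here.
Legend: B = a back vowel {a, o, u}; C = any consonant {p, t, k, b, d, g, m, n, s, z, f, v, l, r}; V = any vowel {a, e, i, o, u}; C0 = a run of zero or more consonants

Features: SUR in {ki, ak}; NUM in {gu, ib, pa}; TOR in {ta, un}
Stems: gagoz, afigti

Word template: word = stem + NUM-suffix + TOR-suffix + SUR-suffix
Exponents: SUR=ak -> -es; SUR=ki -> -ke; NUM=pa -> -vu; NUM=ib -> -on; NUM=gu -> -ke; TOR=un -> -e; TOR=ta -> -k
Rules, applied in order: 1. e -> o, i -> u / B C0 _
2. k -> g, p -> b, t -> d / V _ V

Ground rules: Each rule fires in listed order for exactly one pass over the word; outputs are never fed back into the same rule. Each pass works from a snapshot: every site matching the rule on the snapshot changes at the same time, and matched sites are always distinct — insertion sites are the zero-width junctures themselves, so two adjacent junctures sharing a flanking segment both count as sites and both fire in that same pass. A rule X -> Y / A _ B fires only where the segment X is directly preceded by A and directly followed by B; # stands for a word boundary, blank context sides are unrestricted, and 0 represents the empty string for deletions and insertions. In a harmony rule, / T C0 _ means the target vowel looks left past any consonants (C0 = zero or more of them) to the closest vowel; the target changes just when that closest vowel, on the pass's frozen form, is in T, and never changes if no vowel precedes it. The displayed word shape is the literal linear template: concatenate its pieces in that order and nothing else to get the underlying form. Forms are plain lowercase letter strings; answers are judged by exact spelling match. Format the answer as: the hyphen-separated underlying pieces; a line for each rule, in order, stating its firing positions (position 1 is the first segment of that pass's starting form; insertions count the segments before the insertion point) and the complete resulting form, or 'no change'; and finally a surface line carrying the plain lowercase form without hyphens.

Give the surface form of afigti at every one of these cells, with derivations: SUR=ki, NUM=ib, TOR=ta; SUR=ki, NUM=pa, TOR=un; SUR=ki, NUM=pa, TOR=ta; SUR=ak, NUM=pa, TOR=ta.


cell SUR=ki, NUM=ib, TOR=ta:
underlying: afigti-on-k-ke
1. e -> o, i -> u / B C0 _: fires at position(s) 3, 11: afugtionkko
2. k -> g, p -> b, t -> d / V _ V: no change
surface: afugtionkko

cell SUR=ki, NUM=pa, TOR=un:
underlying: afigti-vu-e-ke
1. e -> o, i -> u / B C0 _: fires at position(s) 3, 9: afugtivuoke
2. k -> g, p -> b, t -> d / V _ V: fires at position(s) 10: afugtivuoge
surface: afugtivuoge

cell SUR=ki, NUM=pa, TOR=ta:
underlying: afigti-vu-k-ke
1. e -> o, i -> u / B C0 _: fires at position(s) 3, 11: afugtivukko
2. k -> g, p -> b, t -> d / V _ V: no change
surface: afugtivukko

cell SUR=ak, NUM=pa, TOR=ta:
underlying: afigti-vu-k-es
1. e -> o, i -> u / B C0 _: fires at position(s) 3, 10: afugtivukos
2. k -> g, p -> b, t -> d / V _ V: fires at position(s) 9: afugtivugos
surface: afugtivugos


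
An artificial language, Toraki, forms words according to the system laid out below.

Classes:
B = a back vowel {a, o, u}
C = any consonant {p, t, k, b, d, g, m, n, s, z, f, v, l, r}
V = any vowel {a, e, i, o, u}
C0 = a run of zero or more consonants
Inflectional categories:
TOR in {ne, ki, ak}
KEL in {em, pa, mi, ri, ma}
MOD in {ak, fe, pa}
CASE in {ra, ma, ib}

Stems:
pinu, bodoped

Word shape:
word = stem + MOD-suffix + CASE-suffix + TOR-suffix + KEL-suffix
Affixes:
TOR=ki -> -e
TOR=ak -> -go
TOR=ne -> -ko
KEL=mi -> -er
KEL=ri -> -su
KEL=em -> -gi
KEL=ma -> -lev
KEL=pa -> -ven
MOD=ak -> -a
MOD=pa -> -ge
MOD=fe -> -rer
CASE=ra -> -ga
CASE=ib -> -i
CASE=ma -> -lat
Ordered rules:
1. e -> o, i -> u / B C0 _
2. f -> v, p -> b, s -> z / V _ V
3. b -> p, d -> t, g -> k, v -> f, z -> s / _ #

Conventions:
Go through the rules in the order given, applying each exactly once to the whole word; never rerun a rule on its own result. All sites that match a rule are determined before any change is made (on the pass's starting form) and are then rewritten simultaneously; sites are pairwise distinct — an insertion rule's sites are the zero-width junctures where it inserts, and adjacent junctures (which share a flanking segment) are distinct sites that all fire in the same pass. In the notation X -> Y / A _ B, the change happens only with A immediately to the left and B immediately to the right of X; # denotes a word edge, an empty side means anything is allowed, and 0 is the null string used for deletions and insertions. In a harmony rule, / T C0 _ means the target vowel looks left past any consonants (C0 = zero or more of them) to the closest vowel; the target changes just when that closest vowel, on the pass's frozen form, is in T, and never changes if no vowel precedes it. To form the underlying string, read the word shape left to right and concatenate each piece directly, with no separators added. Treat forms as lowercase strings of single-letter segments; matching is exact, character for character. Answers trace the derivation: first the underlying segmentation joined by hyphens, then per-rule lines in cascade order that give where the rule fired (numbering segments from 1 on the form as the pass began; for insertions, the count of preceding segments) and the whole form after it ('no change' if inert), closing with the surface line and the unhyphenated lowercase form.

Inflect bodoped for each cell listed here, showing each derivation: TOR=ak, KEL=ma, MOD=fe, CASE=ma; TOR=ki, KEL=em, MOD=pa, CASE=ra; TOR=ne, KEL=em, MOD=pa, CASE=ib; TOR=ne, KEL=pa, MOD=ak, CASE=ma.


cell TOR=ak, KEL=ma, MOD=fe, CASE=ma:
underlying: bodoped-rer-lat-go-lev
1. e -> o, i -> u / B C0 _: fires at position(s) 6, 17: bodopodrerlatgolov
2. f -> v, p -> b, s -> z / V _ V: fires at position(s) 5: bodobodrerlatgolov
3. b -> p, d -> t, g -> k, v -> f, z -> s / _ #: fires at position(s) 18: bodobodrerlatgolof
surface: bodobodrerlatgolof

cell TOR=ki, KEL=em, MOD=pa, CASE=ra:
underlying: bodoped-ge-ga-e-gi
1. e -> o, i -> u / B C0 _: fires at position(s) 6, 12: bodopodgegaogi
2. f -> v, p -> b, s -> z / V _ V: fires at position(s) 5: bodobodgegaogi
3. b -> p, d -> t, g -> k, v -> f, z -> s / _ #: no change
surface: bodobodgegaogi

cell TOR=ne, KEL=em, MOD=pa, CASE=ib:
underlying: bodoped-ge-i-ko-gi
1. e -> o, i -> u / B C0 _: fires at position(s) 6, 14: bodopodgeikogu
2. f -> v, p -> b, s -> z / V _ V: fires at position(s) 5: bodobodgeikogu
3. b -> p, d -> t, g -> k, v -> f, z -> s / _ #: no change
surface: bodobodgeikogu

cell TOR=ne, KEL=pa, MOD=ak, CASE=ma:
underlying: bodoped-a-lat-ko-ven
1. e -> o, i -> u / B C0 _: fires at position(s) 6, 15: bodopodalatkovon
2. f -> v, p -> b, s -> z / V _ V: fires at position(s) 5: bodobodalatkovon
3. b -> p, d -> t, g -> k, v -> f, z -> s / _ #: no change
surface: bodobodalatkovon


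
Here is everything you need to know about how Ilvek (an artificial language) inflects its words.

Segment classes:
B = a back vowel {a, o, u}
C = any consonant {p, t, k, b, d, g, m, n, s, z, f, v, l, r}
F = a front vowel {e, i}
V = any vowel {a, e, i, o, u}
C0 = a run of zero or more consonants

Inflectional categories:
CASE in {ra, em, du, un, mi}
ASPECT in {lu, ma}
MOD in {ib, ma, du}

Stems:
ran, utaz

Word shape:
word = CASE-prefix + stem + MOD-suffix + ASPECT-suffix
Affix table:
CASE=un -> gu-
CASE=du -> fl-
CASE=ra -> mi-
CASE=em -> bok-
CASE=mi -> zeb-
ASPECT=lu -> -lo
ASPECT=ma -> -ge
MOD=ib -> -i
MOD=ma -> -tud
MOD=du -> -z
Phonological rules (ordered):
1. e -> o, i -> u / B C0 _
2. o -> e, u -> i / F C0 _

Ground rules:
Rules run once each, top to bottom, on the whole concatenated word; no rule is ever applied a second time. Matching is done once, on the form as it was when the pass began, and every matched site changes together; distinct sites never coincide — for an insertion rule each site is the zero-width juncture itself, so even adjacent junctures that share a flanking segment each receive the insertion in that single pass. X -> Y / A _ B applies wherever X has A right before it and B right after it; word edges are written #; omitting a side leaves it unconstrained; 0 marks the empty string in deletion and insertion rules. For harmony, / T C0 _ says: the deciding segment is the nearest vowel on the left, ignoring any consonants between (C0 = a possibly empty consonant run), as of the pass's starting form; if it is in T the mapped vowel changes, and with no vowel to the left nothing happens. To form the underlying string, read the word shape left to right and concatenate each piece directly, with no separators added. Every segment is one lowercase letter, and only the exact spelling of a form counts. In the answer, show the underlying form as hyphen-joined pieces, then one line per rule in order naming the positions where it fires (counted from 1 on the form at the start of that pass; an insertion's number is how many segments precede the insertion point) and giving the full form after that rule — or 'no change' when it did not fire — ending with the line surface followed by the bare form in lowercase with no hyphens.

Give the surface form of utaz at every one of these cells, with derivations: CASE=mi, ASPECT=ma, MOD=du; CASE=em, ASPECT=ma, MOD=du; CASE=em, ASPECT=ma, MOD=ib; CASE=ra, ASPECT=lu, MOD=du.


cell CASE=mi, ASPECT=ma, MOD=du:
underlying: zeb-utaz-z-ge
1. e -> o, i -> u / B C0 _: fires at position(s) 10: zebutazzgo
2. o -> e, u -> i / F C0 _: fires at position(s) 4: zebitazzgo
surface: zebitazzgo

cell CASE=em, ASPECT=ma, MOD=du:
underlying: bok-utaz-z-ge
1. e -> o, i -> u / B C0 _: fires at position(s) 10: bokutazzgo
2. o -> e, u -> i / F C0 _: no change
surface: bokutazzgo

cell CASE=em, ASPECT=ma, MOD=ib:
underlying: bok-utaz-i-ge
1. e -> o, i -> u / B C0 _: fires at position(s) 8: bokutazuge
2. o -> e, u -> i / F C0 _: no change
surface: bokutazuge

cell CASE=ra, ASPECT=lu, MOD=du:
underlying: mi-utaz-z-lo
1. e -> o, i -> u / B C0 _: no change
2. o -> e, u -> i / F C0 _: fires at position(s) 3: miitazzlo
surface: miitazzlo


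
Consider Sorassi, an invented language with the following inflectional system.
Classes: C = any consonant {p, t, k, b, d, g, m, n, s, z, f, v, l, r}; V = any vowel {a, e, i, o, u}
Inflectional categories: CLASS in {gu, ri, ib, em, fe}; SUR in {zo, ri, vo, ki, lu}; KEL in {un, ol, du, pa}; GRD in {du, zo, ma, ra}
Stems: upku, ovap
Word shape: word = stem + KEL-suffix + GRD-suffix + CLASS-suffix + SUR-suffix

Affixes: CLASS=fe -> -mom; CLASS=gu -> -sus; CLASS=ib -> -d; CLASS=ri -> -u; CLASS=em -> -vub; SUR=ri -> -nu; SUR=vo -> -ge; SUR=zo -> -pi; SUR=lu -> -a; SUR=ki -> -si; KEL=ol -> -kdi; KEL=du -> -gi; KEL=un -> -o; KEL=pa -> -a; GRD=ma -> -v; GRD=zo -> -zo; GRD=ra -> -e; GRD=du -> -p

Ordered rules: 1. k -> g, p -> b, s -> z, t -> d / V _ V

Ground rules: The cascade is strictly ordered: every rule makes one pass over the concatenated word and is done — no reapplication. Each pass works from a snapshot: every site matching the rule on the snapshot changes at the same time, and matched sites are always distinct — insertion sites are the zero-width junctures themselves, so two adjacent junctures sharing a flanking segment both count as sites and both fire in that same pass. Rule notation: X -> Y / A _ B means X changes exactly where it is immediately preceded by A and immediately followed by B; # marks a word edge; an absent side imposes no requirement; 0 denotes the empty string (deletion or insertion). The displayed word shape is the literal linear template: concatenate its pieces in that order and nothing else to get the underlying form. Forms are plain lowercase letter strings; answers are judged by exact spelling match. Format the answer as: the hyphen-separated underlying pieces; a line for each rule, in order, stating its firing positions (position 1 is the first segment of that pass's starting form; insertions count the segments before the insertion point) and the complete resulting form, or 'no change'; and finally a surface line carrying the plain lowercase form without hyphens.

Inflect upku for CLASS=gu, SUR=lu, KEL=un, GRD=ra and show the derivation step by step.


underlying: upku-o-e-sus-a
1. k -> g, p -> b, s -> z, t -> d / V _ V: fires at position(s) 7, 9: upkuoezuza
surface: upkuoezuza


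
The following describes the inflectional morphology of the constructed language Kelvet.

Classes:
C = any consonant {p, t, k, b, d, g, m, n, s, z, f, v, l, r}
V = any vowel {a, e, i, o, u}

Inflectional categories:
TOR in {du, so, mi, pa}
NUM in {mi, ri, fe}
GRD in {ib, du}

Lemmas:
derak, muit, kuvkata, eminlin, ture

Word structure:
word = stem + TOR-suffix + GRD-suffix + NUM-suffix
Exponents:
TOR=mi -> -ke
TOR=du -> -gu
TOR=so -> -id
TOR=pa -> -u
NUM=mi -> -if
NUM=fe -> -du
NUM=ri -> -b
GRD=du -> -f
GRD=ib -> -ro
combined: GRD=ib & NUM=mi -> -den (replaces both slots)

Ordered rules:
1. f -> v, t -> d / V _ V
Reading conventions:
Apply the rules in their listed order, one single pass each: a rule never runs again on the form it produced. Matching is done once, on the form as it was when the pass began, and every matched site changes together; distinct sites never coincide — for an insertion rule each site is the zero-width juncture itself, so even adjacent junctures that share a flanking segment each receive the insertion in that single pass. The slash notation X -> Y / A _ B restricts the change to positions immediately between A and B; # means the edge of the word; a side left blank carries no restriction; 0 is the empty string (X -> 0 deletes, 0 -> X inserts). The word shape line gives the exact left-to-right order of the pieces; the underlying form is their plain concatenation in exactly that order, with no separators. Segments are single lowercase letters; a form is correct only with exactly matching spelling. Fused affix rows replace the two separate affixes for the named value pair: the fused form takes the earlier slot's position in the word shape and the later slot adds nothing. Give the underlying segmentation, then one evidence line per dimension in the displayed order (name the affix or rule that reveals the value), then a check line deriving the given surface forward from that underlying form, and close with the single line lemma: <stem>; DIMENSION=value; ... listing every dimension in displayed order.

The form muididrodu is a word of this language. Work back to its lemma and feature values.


underlying: muit-id-ro-du
TOR=so - signalled by the affix -id
NUM=fe - signalled by the affix -du
GRD=ib - signalled by the affix -ro
check: muitidrodu -> muididrodu
lemma: muit; TOR=so; NUM=fe; GRD=ib


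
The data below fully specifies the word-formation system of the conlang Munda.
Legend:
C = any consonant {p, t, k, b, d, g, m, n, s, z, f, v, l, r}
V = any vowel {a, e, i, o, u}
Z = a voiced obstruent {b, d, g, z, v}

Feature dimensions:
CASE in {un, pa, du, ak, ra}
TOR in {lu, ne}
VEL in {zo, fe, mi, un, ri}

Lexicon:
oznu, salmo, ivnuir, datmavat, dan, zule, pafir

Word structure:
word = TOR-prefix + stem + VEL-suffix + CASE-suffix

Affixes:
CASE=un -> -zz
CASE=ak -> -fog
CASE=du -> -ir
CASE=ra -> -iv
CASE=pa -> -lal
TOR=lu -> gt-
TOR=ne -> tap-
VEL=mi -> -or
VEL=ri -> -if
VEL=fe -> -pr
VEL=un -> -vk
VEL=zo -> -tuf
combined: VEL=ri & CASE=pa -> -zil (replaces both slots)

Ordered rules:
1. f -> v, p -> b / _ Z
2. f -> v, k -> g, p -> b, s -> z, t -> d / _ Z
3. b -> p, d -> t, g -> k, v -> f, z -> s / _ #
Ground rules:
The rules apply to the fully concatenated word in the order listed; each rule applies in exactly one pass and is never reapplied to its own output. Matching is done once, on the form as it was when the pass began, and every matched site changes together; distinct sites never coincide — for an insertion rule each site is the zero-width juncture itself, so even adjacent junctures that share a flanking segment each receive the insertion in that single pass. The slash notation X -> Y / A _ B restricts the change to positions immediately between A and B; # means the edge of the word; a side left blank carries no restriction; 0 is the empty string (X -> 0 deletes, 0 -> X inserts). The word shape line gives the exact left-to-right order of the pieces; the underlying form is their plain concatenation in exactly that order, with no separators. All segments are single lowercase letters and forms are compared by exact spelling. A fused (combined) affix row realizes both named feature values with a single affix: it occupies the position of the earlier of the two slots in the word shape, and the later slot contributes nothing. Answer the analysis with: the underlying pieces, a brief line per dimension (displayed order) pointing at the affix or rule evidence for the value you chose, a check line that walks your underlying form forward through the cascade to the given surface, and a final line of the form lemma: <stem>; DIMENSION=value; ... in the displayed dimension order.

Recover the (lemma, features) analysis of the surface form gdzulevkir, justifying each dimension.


underlying: gt-zule-vk-ir
CASE=du - signalled by the affix -ir
TOR=lu - signalled by the affix gt-
VEL=un - signalled by the affix -vk
check: gtzulevkir -> gtzulevkir -> gdzulevkir -> gdzulevkir
lemma: zule; CASE=du; TOR=lu; VEL=un
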